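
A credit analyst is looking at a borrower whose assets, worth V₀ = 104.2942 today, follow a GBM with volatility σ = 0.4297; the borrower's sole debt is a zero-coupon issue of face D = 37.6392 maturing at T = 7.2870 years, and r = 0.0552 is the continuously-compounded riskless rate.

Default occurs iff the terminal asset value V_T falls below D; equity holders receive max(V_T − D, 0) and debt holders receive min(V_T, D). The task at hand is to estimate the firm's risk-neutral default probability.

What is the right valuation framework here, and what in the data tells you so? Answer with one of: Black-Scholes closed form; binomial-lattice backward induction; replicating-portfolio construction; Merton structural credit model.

framework: Merton structural credit model

Key observation: the question is about default risk generated by asset-value dynamics against a debt face of 37.6392 — the structural framework prices exactly that.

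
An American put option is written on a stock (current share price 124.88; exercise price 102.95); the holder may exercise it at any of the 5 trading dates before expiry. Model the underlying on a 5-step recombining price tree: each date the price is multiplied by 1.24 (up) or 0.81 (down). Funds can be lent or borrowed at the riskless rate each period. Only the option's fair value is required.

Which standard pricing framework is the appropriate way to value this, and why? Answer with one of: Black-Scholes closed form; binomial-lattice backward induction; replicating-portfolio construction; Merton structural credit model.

framework: binomial-lattice backward induction

Key observation: the exercise right at every one of the 5 steps is what matters: each node needs max(102.95 − S, continuation), which only the stepwise tree valuation starting from spot 124.88 delivers.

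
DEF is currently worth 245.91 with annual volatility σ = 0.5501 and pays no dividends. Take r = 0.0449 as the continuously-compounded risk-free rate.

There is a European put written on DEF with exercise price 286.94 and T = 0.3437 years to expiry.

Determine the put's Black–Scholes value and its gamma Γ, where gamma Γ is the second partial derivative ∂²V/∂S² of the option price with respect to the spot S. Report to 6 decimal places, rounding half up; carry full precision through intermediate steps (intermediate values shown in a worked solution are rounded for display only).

σ√T = 0.5501·√0.3437 = 0.322501
d₁ = (ln(S/K) + (r+σ²/2)T) / (σ√T) = (ln(245.91/286.94) + (0.0449+0.5501²/2)·0.3437) / 0.322501 = (-0.154308 + 0.067436) / 0.322501 = -0.269369
d₂ = d₁ − σ√T = -0.269369 − 0.322501 = -0.591870
e^{−rT} = 0.984686
N(−d₁) = 0.606177,  N(−d₂) = 0.723031
Put price V = K·e^{−rT}·N(−d₂) − S·N(−d₁) = 204.289522 − 149.065023 = 55.224499
φ(d₁) = (1/√(2π))·e^{−d₁²/2} = 0.384728
Γ = φ(d₁) / (S·σ·√T) = 0.004851

price = 55.224499
Γ = 0.004851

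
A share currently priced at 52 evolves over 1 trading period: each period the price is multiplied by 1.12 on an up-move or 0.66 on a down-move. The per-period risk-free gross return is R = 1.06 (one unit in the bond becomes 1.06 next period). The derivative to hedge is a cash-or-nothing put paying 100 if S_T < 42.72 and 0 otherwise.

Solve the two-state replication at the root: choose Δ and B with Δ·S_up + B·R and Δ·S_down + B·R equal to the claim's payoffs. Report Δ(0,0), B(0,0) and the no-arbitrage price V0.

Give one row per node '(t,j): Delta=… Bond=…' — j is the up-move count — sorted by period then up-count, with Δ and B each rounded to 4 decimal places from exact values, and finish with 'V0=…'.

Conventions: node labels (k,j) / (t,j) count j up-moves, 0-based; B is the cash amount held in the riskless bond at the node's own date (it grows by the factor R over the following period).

Under the risk-neutral measure, an up-move has probability p* = (R−d)/(u−d) = 0.8696 and values discount at R = 1.06.
Terminal payoffs: V(1,0)=100.0000, V(1,1)=0.0000
  t=0,j=0: stock 52.0000 → up 58.2400 (V=0.0000), down 34.3200 (V=100.0000). Price 12.3052; hedge Δ=-4.1806, bond B=229.6965.
Check: Δ(0,0)·S0 + B(0,0) = 12.3052 = V0.

(0,0): Delta=-4.1806 Bond=229.6965
V0=12.3052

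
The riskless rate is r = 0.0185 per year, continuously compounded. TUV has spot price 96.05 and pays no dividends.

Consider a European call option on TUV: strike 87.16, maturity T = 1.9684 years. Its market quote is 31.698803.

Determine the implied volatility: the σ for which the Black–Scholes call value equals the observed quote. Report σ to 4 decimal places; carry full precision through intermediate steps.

At σ = 0.5124 the Black–Scholes value reproduces the quote:
σ√T = 0.5124·√1.9684 = 0.718896
d₁ = (ln(S/K) + (r+σ²/2)T) / (σ√T) = (ln(96.05/87.16) + (0.0185+0.5124²/2)·1.9684) / 0.718896 = (0.097123 + 0.294821) / 0.718896 = 0.545203
d₂ = d₁ − σ√T = 0.545203 − 0.718896 = -0.173692
e^{−rT} = 0.964240
N(d₁) = 0.707193,  N(d₂) = 0.431054
V = S·N(d₁) − K·e^{−rT}·N(d₂) = 67.925900 − 36.227097 = 31.698803 (the quoted price), and the Black–Scholes price is strictly increasing in σ, so σ is unique

sigma = 0.5124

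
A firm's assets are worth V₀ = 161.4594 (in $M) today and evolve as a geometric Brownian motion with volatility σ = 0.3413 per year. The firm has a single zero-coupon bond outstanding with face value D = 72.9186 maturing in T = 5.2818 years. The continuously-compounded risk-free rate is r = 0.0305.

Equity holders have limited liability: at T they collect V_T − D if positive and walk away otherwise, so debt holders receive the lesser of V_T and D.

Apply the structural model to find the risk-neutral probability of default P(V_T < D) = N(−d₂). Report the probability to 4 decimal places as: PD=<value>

PD=0.2042

With assets at 161.4594 and a single debt payment of 72.9186 at 5.2818 years:
d₁ = [ln(V₀/D) + (r + σ²/2)T] / (σ√T)
   = [ln(161.4594/72.9186) + (0.0305 + 0.5·0.3413²)·5.2818] / (0.3413·√5.2818)
   = [0.794910 + 0.468722] / 0.784381 = 1.610992
d₂ = d₁ − σ√T = 1.610992 − 0.784381 = 0.826610
risk-neutral PD = N(−d₂) = N(-0.826610) = 0.204229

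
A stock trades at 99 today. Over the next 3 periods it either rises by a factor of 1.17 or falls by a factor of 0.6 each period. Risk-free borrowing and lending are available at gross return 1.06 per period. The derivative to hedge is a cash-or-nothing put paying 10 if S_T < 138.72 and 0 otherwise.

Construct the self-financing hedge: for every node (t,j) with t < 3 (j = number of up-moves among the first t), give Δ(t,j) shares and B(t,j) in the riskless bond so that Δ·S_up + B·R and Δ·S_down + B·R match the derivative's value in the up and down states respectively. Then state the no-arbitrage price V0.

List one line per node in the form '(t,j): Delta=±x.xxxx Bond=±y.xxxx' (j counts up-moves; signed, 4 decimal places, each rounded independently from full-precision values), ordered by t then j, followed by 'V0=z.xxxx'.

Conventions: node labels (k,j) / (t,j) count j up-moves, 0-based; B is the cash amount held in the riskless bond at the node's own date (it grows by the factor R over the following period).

No-arbitrage ⇒ martingale measure with p* = (R−d)/(u−d) = 0.8070.
Payoffs at expiry: V(3,0)=10.0000, V(3,1)=10.0000, V(3,2)=10.0000, V(3,3)=0.0000
Node (2,0) S=35.6400: V=(p*·10.0000+(1−p*)·10.0000)/1.06=9.4340; Δ=(10.0000−10.0000)/(41.6988−21.3840)=0.0000; B=V−Δ·S=9.4340
Node (2,1) S=69.4980: V=(p*·10.0000+(1−p*)·10.0000)/1.06=9.4340; Δ=(10.0000−10.0000)/(81.3127−41.6988)=0.0000; B=V−Δ·S=9.4340
Node (2,2) S=135.5211: V=(p*·0.0000+(1−p*)·10.0000)/1.06=1.8206; Δ=(0.0000−10.0000)/(158.5597−81.3127)=-0.1295; B=V−Δ·S=19.3644
Node (1,0) S=59.4000: V=(p*·9.4340+(1−p*)·9.4340)/1.06=8.9000; Δ=(9.4340−9.4340)/(69.4980−35.6400)=0.0000; B=V−Δ·S=8.9000
Node (1,1) S=115.8300: V=(p*·1.8206+(1−p*)·9.4340)/1.06=3.1036; Δ=(1.8206−9.4340)/(135.5211−69.4980)=-0.1153; B=V−Δ·S=16.4604
Node (0,0) S=99.0000: V=(p*·3.1036+(1−p*)·8.9000)/1.06=3.9832; Δ=(3.1036−8.9000)/(115.8300−59.4000)=-0.1027; B=V−Δ·S=14.1522
Check: Δ(0,0)·S0 + B(0,0) = 3.9832 = V0.

(0,0): Delta=-0.1027 Bond=14.1522
(1,0): Delta=0.0000 Bond=8.9000
(1,1): Delta=-0.1153 Bond=16.4604
(2,0): Delta=0.0000 Bond=9.4340
(2,1): Delta=0.0000 Bond=9.4340
(2,2): Delta=-0.1295 Bond=19.3644
V0=3.9832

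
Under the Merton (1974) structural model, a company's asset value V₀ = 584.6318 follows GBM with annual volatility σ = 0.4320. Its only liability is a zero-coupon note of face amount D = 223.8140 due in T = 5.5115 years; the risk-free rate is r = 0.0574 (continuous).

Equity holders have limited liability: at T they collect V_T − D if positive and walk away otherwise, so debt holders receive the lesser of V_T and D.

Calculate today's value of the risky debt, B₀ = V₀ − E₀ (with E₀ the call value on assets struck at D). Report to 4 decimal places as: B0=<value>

B0=148.8616

Work the structural quantities from V₀ = 584.6318 against face 223.8140:
d₁ = [ln(V₀/D) + (r + σ²/2)T] / (σ√T)
   = [ln(584.6318/223.8140) + (0.0574 + 0.5·0.4320²)·5.5115] / (0.4320·√5.5115)
   = [0.960167 + 0.830649] / 1.014188 = 1.765763
d₂ = d₁ − σ√T = 1.765763 − 1.014188 = 0.751574
N(d₁) = 0.961282,  N(d₂) = 0.773846,  e^(−rT) = 0.728797
E₀ = V₀·N(d₁) − D·e^(−rT)·N(d₂)
   = 584.6318·0.961282 − 223.8140·0.728797·0.773846 = 435.770189
B₀ = V₀ − E₀ = 584.6318 − 435.770189 = 148.861611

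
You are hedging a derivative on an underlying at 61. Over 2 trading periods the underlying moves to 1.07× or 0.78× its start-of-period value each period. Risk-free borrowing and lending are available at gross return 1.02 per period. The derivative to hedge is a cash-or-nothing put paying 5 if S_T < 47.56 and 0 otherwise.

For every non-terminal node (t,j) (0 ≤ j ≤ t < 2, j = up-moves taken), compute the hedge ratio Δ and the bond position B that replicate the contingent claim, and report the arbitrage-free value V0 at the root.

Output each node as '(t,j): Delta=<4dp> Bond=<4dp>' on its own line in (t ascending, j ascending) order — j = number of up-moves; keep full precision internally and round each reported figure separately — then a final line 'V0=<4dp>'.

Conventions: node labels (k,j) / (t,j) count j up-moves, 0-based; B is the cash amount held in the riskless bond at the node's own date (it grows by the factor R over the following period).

(0,0): Delta=-0.0478 Bond=3.0572
(1,0): Delta=-0.3624 Bond=18.0865
(1,1): Delta=0.0000 Bond=0.0000
V0=0.1429

Under the risk-neutral measure, an up-move has probability p* = (R−d)/(u−d) = 0.8276 and values discount at R = 1.02.
At maturity the claim pays: V(2,0)=5.0000, V(2,1)=0.0000, V(2,2)=0.0000
(1,0): S=47.5800. Δ = (V_up−V_dn)/(S_up−S_dn) = (0.0000−5.0000)/(50.9106−37.1124) = -0.3624. V = [p*·0.0000 + (1−p*)·5.0000]/1.02 = 0.8452. B = V − Δ·S = 18.0865.
(1,1): S=65.2700. Δ = (V_up−V_dn)/(S_up−S_dn) = (0.0000−0.0000)/(69.8389−50.9106) = 0.0000. V = [p*·0.0000 + (1−p*)·0.0000]/1.02 = 0.0000. B = V − Δ·S = 0.0000.
(0,0): S=61.0000. Δ = (V_up−V_dn)/(S_up−S_dn) = (0.0000−0.8452)/(65.2700−47.5800) = -0.0478. V = [p*·0.0000 + (1−p*)·0.8452]/1.02 = 0.1429. B = V − Δ·S = 3.0572.
Verification: the root portfolio costs Δ(0,0)·S0 + B(0,0) = 0.1429, matching V0.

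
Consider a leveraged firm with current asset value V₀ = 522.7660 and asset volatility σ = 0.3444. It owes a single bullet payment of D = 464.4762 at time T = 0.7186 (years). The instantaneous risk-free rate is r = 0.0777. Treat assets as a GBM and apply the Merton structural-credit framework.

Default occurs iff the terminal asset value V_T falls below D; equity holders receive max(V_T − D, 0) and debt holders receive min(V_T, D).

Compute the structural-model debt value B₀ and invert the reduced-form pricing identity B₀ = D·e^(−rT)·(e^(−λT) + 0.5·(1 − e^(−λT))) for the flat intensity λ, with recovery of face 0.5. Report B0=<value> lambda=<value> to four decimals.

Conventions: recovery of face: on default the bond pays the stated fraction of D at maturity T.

With assets at 522.7660 and a single debt payment of 464.4762 at 0.7186 years:
d₁ = [ln(V₀/D) + (r + σ²/2)T] / (σ√T)
   = [ln(522.7660/464.4762) + (0.0777 + 0.5·0.3444²)·0.7186] / (0.3444·√0.7186)
   = [0.118224 + 0.098452] / 0.291949 = 0.742171
d₂ = d₁ − σ√T = 0.742171 − 0.291949 = 0.450222
N(d₁) = 0.771008,  N(d₂) = 0.673725,  e^(−rT) = 0.945695
E₀ = V₀·N(d₁) − D·e^(−rT)·N(d₂)
   = 522.7660·0.771008 − 464.4762·0.945695·0.673725 = 107.121301
B₀ = V₀ − E₀ = 522.7660 − 107.121301 = 415.644699
e^(−λT) = (B₀·e^(rT)/D − 0.5)/(1 − 0.5) = (415.6447·1.057423/464.4762 − 0.5)/0.5 = 0.89250792
λ = −ln(0.89250792)/0.7186 = 0.158252

B0=415.6447 lambda=0.1583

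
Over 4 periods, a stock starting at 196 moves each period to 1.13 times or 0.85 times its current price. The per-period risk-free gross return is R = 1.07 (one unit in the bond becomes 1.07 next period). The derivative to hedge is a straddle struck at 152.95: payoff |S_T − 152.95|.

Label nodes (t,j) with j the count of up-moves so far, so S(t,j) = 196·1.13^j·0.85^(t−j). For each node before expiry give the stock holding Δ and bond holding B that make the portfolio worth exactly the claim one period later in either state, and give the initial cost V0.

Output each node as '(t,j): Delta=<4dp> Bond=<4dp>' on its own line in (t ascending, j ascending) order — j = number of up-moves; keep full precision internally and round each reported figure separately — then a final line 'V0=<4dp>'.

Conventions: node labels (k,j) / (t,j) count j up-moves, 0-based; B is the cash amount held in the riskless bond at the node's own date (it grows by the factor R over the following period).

Risk-neutral probability p* = (R−d)/(u−d) = (1.07−0.85)/(1.13−0.85) = 0.7857.
Expiry values: V(4,0)=50.6368, V(4,1)=16.9336, V(4,2)=27.8718, V(4,3)=87.4366, V(4,4)=166.6228
  t=3,j=0: stock 120.3685 → up 136.0164 (V=16.9336), down 102.3132 (V=50.6368). Price 22.5754; hedge Δ=-1.0000, bond B=142.9439.
  t=3,j=1: stock 160.0193 → up 180.8218 (V=27.8718), down 136.0164 (V=16.9336). Price 23.8579; hedge Δ=0.2441, bond B=-15.2072.
  t=3,j=2: stock 212.7315 → up 240.3866 (V=87.4366), down 180.8218 (V=27.8718). Price 69.7876; hedge Δ=1.0000, bond B=-142.9439.
  t=3,j=3: stock 282.8078 → up 319.5728 (V=166.6228), down 240.3866 (V=87.4366). Price 139.8639; hedge Δ=1.0000, bond B=-142.9439.
  t=2,j=0: stock 141.6100 → up 160.0193 (V=23.8579), down 120.3685 (V=22.5754). Price 22.0402; hedge Δ=0.0323, bond B=17.4601.
  t=2,j=1: stock 188.2580 → up 212.7315 (V=69.7876), down 160.0193 (V=23.8579). Price 56.0239; hedge Δ=0.8713, bond B=-108.0110.
  t=2,j=2: stock 250.2724 → up 282.8078 (V=139.8639), down 212.7315 (V=69.7876). Price 116.6799; hedge Δ=1.0000, bond B=-133.5925.
  t=1,j=0: stock 166.6000 → up 188.2580 (V=56.0239), down 141.6100 (V=22.0402). Price 45.5529; hedge Δ=0.7285, bond B=-75.8171.
  t=1,j=1: stock 221.4800 → up 250.2724 (V=116.6799), down 188.2580 (V=56.0239). Price 96.8993; hedge Δ=0.9781, bond B=-119.7296.
  t=0,j=0: stock 196.0000 → up 221.4800 (V=96.8993), down 166.6000 (V=45.5529). Price 80.2771; hedge Δ=0.9356, bond B=-103.1026.
Sanity check at the root: Δ(0,0)·S0 + B(0,0) reproduces V0 = 80.2771.

(0,0): Delta=0.9356 Bond=-103.1026
(1,0): Delta=0.7285 Bond=-75.8171
(1,1): Delta=0.9781 Bond=-119.7296
(2,0): Delta=0.0323 Bond=17.4601
(2,1): Delta=0.8713 Bond=-108.0110
(2,2): Delta=1.0000 Bond=-133.5925
(3,0): Delta=-1.0000 Bond=142.9439
(3,1): Delta=0.2441 Bond=-15.2072
(3,2): Delta=1.0000 Bond=-142.9439
(3,3): Delta=1.0000 Bond=-142.9439
V0=80.2771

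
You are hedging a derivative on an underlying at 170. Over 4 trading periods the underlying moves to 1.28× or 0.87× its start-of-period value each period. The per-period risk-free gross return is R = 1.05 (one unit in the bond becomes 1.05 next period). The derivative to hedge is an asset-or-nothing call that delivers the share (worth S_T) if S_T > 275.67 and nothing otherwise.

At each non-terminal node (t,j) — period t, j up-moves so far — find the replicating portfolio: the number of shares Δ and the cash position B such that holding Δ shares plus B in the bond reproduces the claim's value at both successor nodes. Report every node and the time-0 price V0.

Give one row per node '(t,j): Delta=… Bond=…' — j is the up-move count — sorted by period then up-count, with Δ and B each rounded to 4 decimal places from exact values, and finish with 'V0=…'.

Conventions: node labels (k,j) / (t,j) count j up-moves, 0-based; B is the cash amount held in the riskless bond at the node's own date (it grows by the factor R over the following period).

Since d<R<u, set p* = (R−d)/(u−d) = 0.4390; price each node as the discounted p*-expectation of its children.
Terminal payoffs: V(4,0)=0.0000, V(4,1)=0.0000, V(4,2)=0.0000, V(4,3)=310.1688, V(4,4)=456.3403
Node (3,0) S=111.9455: V=(p*·0.0000+(1−p*)·0.0000)/1.05=0.0000; Δ=(0.0000−0.0000)/(143.2903−97.3926)=0.0000; B=V−Δ·S=0.0000
Node (3,1) S=164.7014: V=(p*·0.0000+(1−p*)·0.0000)/1.05=0.0000; Δ=(0.0000−0.0000)/(210.8178−143.2903)=0.0000; B=V−Δ·S=0.0000
Node (3,2) S=242.3194: V=(p*·310.1688+(1−p*)·0.0000)/1.05=129.6873; Δ=(310.1688−0.0000)/(310.1688−210.8178)=3.1220; B=V−Δ·S=-626.8219
Node (3,3) S=356.5158: V=(p*·456.3403+(1−p*)·310.1688)/1.05=356.5158; Δ=(456.3403−310.1688)/(456.3403−310.1688)=1.0000; B=V−Δ·S=0.0000
Node (2,0) S=128.6730: V=(p*·0.0000+(1−p*)·0.0000)/1.05=0.0000; Δ=(0.0000−0.0000)/(164.7014−111.9455)=0.0000; B=V−Δ·S=0.0000
Node (2,1) S=189.3120: V=(p*·129.6873+(1−p*)·0.0000)/1.05=54.2247; Δ=(129.6873−0.0000)/(242.3194−164.7014)=1.6708; B=V−Δ·S=-262.0858
Node (2,2) S=278.5280: V=(p*·356.5158+(1−p*)·129.6873)/1.05=218.3529; Δ=(356.5158−129.6873)/(356.5158−242.3194)=1.9863; B=V−Δ·S=-334.8874
Node (1,0) S=147.9000: V=(p*·54.2247+(1−p*)·0.0000)/1.05=22.6723; Δ=(54.2247−0.0000)/(189.3120−128.6730)=0.8942; B=V−Δ·S=-109.5829
Node (1,1) S=217.6000: V=(p*·218.3529+(1−p*)·54.2247)/1.05=120.2676; Δ=(218.3529−54.2247)/(278.5280−189.3120)=1.8397; B=V−Δ·S=-280.0452
Node (0,0) S=170.0000: V=(p*·120.2676+(1−p*)·22.6723)/1.05=62.3991; Δ=(120.2676−22.6723)/(217.6000−147.9000)=1.4002; B=V−Δ·S=-175.6381
As a check, the time-0 holding Δ(0,0)·S0 + B(0,0) comes to 62.3991 — exactly V0.

(0,0): Delta=1.4002 Bond=-175.6381
(1,0): Delta=0.8942 Bond=-109.5829
(1,1): Delta=1.8397 Bond=-280.0452
(2,0): Delta=0.0000 Bond=0.0000
(2,1): Delta=1.6708 Bond=-262.0858
(2,2): Delta=1.9863 Bond=-334.8874
(3,0): Delta=0.0000 Bond=0.0000
(3,1): Delta=0.0000 Bond=0.0000
(3,2): Delta=3.1220 Bond=-626.8219
(3,3): Delta=1.0000 Bond=0.0000
V0=62.3991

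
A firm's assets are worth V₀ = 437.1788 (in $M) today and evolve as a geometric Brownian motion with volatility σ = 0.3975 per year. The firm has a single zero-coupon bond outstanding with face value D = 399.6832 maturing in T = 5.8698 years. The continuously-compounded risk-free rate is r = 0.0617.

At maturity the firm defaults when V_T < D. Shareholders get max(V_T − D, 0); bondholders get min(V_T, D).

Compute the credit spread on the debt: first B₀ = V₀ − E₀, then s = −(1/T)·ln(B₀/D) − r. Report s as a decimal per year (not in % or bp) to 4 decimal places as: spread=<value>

Apply the equity-as-call identities (strike 399.6832, horizon 5.8698 years):
d₁ = [ln(V₀/D) + (r + σ²/2)T] / (σ√T)
   = [ln(437.1788/399.6832) + (0.0617 + 0.5·0.3975²)·5.8698] / (0.3975·√5.8698)
   = [0.089670 + 0.825899] / 0.963050 = 0.950698
d₂ = d₁ − σ√T = 0.950698 − 0.963050 = -0.012352
N(d₁) = 0.829121,  N(d₂) = 0.495072,  e^(−rT) = 0.696166
E₀ = V₀·N(d₁) − D·e^(−rT)·N(d₂)
   = 437.1788·0.829121 − 399.6832·0.696166·0.495072 = 224.722270
B₀ = V₀ − E₀ = 437.1788 − 224.722270 = 212.456530
spread = −(1/T)·ln(B₀/D) − r = −(1/5.8698)·ln(212.456530/399.6832) − 0.0617 = 0.04595866

spread=0.0460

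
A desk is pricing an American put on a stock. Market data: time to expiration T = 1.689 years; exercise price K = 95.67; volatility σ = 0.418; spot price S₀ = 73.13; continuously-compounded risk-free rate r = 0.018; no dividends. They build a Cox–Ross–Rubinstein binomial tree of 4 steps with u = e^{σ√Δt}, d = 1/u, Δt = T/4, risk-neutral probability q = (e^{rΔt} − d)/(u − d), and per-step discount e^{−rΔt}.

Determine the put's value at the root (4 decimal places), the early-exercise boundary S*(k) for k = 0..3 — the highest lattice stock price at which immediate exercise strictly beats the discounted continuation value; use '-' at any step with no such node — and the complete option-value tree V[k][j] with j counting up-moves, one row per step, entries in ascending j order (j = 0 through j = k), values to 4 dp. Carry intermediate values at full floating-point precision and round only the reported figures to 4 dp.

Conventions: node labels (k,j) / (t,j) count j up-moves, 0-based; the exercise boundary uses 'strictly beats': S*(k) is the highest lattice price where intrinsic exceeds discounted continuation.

Δt=0.42225  u=1.31209  d=0.76214  q=0.44638  discount=0.99243
step 4 (expiry): payoffs max(K−S,0) = 70.9957 53.1914 22.5400 0.0000 0.0000
step 3: (k=3,j=0): S=32.3748, K−S=63.2952, hold=62.5708 ⇒ V=63.2952 exercise | (k=3,j=1): S=55.7356, K−S=39.9344, hold=39.2100 ⇒ V=39.9344 exercise | (k=3,j=2): S=95.9530, K−S=0.0000, hold=12.3841 ⇒ V=12.3841 continue | (k=3,j=3): S=165.1902, K−S=0.0000, hold=0.0000 ⇒ V=0.0000 continue  boundary S*=55.7356
step 2: (k=2,j=0): S=42.4786, K−S=53.1914, hold=52.4671 ⇒ V=53.1914 exercise | (k=2,j=1): S=73.1300, K−S=22.5400, hold=27.4271 ⇒ V=27.4271 continue | (k=2,j=2): S=125.8987, K−S=0.0000, hold=6.8041 ⇒ V=6.8041 continue  boundary S*=42.4786
step 1: (k=1,j=0): S=55.7356, K−S=39.9344, hold=41.3750 ⇒ V=41.3750 continue | (k=1,j=1): S=95.9530, K−S=0.0000, hold=18.0834 ⇒ V=18.0834 continue  boundary S*=-
step 0: (k=0,j=0): S=73.1300, K−S=22.5400, hold=30.7435 ⇒ V=30.7435 continue  boundary S*=-

price = 30.7435
boundary = - - 42.4786 55.7356
tree:
30.7435
41.3750 18.0834
53.1914 27.4271 6.8041
63.2952 39.9344 12.3841 0.0000
70.9957 53.1914 22.5400 0.0000 0.0000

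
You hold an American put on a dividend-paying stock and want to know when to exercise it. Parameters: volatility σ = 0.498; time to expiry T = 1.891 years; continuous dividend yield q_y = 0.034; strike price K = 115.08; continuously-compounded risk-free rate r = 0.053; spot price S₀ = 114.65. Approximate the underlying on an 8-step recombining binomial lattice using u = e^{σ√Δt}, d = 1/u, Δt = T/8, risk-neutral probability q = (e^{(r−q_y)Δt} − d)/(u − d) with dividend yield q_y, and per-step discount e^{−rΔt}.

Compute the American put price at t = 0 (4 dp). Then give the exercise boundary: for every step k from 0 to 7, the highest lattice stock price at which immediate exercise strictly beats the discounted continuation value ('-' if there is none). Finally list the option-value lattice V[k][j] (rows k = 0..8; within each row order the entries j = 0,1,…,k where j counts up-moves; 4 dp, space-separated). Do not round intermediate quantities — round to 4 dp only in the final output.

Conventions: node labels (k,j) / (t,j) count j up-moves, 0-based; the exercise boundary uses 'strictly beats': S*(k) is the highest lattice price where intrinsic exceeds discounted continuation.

Δt=0.23638, u=1.27395, d=0.78496, q=0.44897, disc=e^(-rΔt)=0.98755
k=8 terminal: V=max(K-S,0) → 98.5541 88.2595 71.5520 44.4366 0.4300 0.0000 0.0000 0.0000 0.0000
k=7: j=0 S=21.0531 intr=94.0269 cont=92.7627 V=94.0269[EX]; j=1 S=34.1679 intr=80.9121 cont=79.7529 V=80.9121[EX]; j=2 S=55.4524 intr=59.6276 cont=58.6388 V=59.6276[EX]; j=3 S=89.9959 intr=25.0841 cont=24.3717 V=25.0841[EX]; j=4 S=146.0580 intr=0.0000 cont=0.2340 V=0.2340[hold]; j=5 S=237.0434 intr=0.0000 cont=0.0000 V=0.0000[hold]; j=6 S=384.7072 intr=0.0000 cont=0.0000 V=0.0000[hold]; j=7 S=624.3567 intr=0.0000 cont=0.0000 V=0.0000[hold]  S*(7)=89.9959
k=6: j=0 S=26.8205 intr=88.2595 cont=87.0415 V=88.2595[EX]; j=1 S=43.5280 intr=71.5520 cont=70.4677 V=71.5520[EX]; j=2 S=70.6434 intr=44.4366 cont=43.5694 V=44.4366[EX]; j=3 S=114.6500 intr=0.4300 cont=13.7538 V=13.7538[hold]; j=4 S=186.0701 intr=0.0000 cont=0.1273 V=0.1273[hold]; j=5 S=301.9806 intr=0.0000 cont=0.0000 V=0.0000[hold]; j=6 S=490.0964 intr=0.0000 cont=0.0000 V=0.0000[hold]  S*(6)=70.6434
k=5: j=0 S=34.1679 intr=80.9121 cont=79.7529 V=80.9121[EX]; j=1 S=55.4524 intr=59.6276 cont=58.6388 V=59.6276[EX]; j=2 S=89.9959 intr=25.0841 cont=30.2792 V=30.2792[hold]; j=3 S=146.0580 intr=0.0000 cont=7.5409 V=7.5409[hold]; j=4 S=237.0434 intr=0.0000 cont=0.0693 V=0.0693[hold]; j=5 S=384.7072 intr=0.0000 cont=0.0000 V=0.0000[hold]  S*(5)=55.4524
k=4: j=0 S=43.5280 intr=71.5520 cont=70.4677 V=71.5520[EX]; j=1 S=70.6434 intr=44.4366 cont=45.8728 V=45.8728[hold]; j=2 S=114.6500 intr=0.4300 cont=19.8205 V=19.8205[hold]; j=3 S=186.0701 intr=0.0000 cont=4.1342 V=4.1342[hold]; j=4 S=301.9806 intr=0.0000 cont=0.0377 V=0.0377[hold]  S*(4)=43.5280
k=3: j=0 S=55.4524 intr=59.6276 cont=59.2755 V=59.6276[EX]; j=1 S=89.9959 intr=25.0841 cont=33.7506 V=33.7506[hold]; j=2 S=146.0580 intr=0.0000 cont=12.6188 V=12.6188[hold]; j=3 S=237.0434 intr=0.0000 cont=2.2664 V=2.2664[hold]  S*(3)=55.4524
k=2: j=0 S=70.6434 intr=44.4366 cont=47.4119 V=47.4119[hold]; j=1 S=114.6500 intr=0.4300 cont=23.9610 V=23.9610[hold]; j=2 S=186.0701 intr=0.0000 cont=7.8717 V=7.8717[hold]  S*(2)=-
k=1: j=0 S=89.9959 intr=25.0841 cont=36.4240 V=36.4240[hold]; j=1 S=146.0580 intr=0.0000 cont=16.5290 V=16.5290[hold]  S*(1)=-
k=0: j=0 S=114.6500 intr=0.4300 cont=27.1495 V=27.1495[hold]  S*(0)=-

price = 27.1495
boundary = - - - 55.4524 43.5280 55.4524 70.6434 89.9959
tree:
27.1495
36.4240 16.5290
47.4119 23.9610 7.8717
59.6276 33.7506 12.6188 2.2664
71.5520 45.8728 19.8205 4.1342 0.0377
80.9121 59.6276 30.2792 7.5409 0.0693 0.0000
88.2595 71.5520 44.4366 13.7538 0.1273 0.0000 0.0000
94.0269 80.9121 59.6276 25.0841 0.2340 0.0000 0.0000 0.0000
98.5541 88.2595 71.5520 44.4366 0.4300 0.0000 0.0000 0.0000 0.0000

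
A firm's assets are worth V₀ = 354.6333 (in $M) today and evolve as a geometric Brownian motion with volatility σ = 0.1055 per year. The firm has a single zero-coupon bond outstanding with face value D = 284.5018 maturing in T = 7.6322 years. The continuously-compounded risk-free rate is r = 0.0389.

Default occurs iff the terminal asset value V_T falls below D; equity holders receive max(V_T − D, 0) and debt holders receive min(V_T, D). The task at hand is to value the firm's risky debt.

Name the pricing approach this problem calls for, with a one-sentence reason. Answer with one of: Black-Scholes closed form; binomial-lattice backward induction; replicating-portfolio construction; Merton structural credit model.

Key observation: the data describe a firm's assets (V₀ = 354.6333, GBM) and a single zero-coupon debt of face 284.5018, so credit quantities follow from equity-as-call in the structural model.

framework: Merton structural credit model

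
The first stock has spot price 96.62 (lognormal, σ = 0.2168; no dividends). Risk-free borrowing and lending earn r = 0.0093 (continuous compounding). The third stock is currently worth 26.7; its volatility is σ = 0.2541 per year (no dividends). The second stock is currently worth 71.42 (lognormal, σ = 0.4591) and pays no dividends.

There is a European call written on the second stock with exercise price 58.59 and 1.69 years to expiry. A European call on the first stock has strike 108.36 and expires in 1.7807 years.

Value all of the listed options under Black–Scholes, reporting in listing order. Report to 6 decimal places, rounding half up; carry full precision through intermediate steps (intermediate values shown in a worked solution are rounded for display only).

[the second stock call K=58.59]
σ√T = 0.4591·√1.69 = 0.596830
d₁ = (ln(S/K) + (r+σ²/2)T) / (σ√T) = (ln(71.42/58.59) + (0.0093+0.4591²/2)·1.69) / 0.596830 = (0.198014 + 0.193820) / 0.596830 = 0.656525
d₂ = d₁ − σ√T = 0.656525 − 0.596830 = 0.059695
e^{−rT} = 0.984406
N(d₁) = 0.744257,  N(d₂) = 0.523801
price = S·N(d₁) − K·e^{−rT}·N(d₂) = 53.154826 − 30.210913 = 22.943913
[the first stock call K=108.36]
σ√T = 0.2168·√1.7807 = 0.289304
d₁ = (ln(S/K) + (r+σ²/2)T) / (σ√T) = (ln(96.62/108.36) + (0.0093+0.2168²/2)·1.7807) / 0.289304 = (-0.114673 + 0.058409) / 0.289304 = -0.194481
d₂ = d₁ − σ√T = -0.194481 − 0.289304 = -0.483786
e^{−rT} = 0.983576
N(d₁) = 0.422899,  N(d₂) = 0.314269
price = S·N(d₁) − K·e^{−rT}·N(d₂) = 40.860544 − 33.494878 = 7.365666

price(the second stock call K=58.59) = 22.943913
price(the first stock call K=108.36) = 7.365666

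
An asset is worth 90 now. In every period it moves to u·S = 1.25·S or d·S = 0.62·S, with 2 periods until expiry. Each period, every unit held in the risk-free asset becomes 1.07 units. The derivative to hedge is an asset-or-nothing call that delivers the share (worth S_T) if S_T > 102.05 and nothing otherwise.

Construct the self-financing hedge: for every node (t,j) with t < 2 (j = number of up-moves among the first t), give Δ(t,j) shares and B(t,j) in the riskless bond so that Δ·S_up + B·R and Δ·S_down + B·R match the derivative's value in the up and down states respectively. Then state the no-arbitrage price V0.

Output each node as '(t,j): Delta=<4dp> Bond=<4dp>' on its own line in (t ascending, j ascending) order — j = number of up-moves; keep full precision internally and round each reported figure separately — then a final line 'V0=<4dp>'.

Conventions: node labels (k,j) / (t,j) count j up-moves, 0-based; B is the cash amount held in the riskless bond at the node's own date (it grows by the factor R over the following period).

Arbitrage-free pricing uses the up-move probability p* = (R−d)/(u−d) = 0.7143, discounting each step at R = 1.07.
At maturity the claim pays: V(2,0)=0.0000, V(2,1)=0.0000, V(2,2)=140.6250
(1,0): S=55.8000. Δ = (V_up−V_dn)/(S_up−S_dn) = (0.0000−0.0000)/(69.7500−34.5960) = 0.0000. V = [p*·0.0000 + (1−p*)·0.0000]/1.07 = 0.0000. B = V − Δ·S = 0.0000.
(1,1): S=112.5000. Δ = (V_up−V_dn)/(S_up−S_dn) = (140.6250−0.0000)/(140.6250−69.7500) = 1.9841. V = [p*·140.6250 + (1−p*)·0.0000]/1.07 = 93.8752. B = V − Δ·S = -129.3391.
(0,0): S=90.0000. Δ = (V_up−V_dn)/(S_up−S_dn) = (93.8752−0.0000)/(112.5000−55.8000) = 1.6556. V = [p*·93.8752 + (1−p*)·0.0000]/1.07 = 62.6670. B = V − Δ·S = -86.3412.
Check: Δ(0,0)·S0 + B(0,0) = 62.6670 = V0.

(0,0): Delta=1.6556 Bond=-86.3412
(1,0): Delta=0.0000 Bond=0.0000
(1,1): Delta=1.9841 Bond=-129.3391
V0=62.6670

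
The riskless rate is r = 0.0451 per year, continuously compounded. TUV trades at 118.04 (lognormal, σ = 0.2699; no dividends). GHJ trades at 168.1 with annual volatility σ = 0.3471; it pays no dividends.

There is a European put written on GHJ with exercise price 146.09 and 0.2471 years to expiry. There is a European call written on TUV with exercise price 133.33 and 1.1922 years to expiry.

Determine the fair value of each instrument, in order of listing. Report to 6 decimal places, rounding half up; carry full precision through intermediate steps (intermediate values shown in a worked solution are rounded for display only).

[GHJ put K=146.09]
σ√T = 0.3471·√0.2471 = 0.172540
d₁ = (ln(S/K) + (r+σ²/2)T) / (σ√T) = (ln(168.1/146.09) + (0.0451+0.3471²/2)·0.2471) / 0.172540 = (0.140336 + 0.026029) / 0.172540 = 0.964211
d₂ = d₁ − σ√T = 0.964211 − 0.172540 = 0.791671
e^{−rT} = 0.988918
N(−d₁) = 0.167470,  N(−d₂) = 0.214276
price = K·e^{−rT}·N(−d₂) − S·N(−d₁) = 30.956707 − 28.151704 = 2.805003
[TUV call K=133.33]
σ√T = 0.2699·√1.1922 = 0.294698
d₁ = (ln(S/K) + (r+σ²/2)T) / (σ√T) = (ln(118.04/133.33) + (0.0451+0.2699²/2)·1.1922) / 0.294698 = (-0.121804 + 0.097192) / 0.294698 = -0.083516
d₂ = d₁ − σ√T = -0.083516 − 0.294698 = -0.378214
e^{−rT} = 0.947652
N(d₁) = 0.466721,  N(d₂) = 0.352636
price = S·N(d₁) − K·e^{−rT}·N(d₂) = 55.091708 − 44.555675 = 10.536033

price(GHJ put K=146.09) = 2.805003
price(TUV call K=133.33) = 10.536033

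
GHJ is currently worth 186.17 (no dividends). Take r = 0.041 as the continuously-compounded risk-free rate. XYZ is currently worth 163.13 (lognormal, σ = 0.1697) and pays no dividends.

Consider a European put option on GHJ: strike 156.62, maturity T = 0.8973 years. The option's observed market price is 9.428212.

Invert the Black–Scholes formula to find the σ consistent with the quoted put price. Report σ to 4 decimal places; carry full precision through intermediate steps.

At σ = 0.3617 the Black–Scholes value reproduces the quote:
σ√T = 0.3617·√0.8973 = 0.342624
d₁ = (ln(S/K) + (r+σ²/2)T) / (σ√T) = (ln(186.17/156.62) + (0.041+0.3617²/2)·0.8973) / 0.342624 = (0.172838 + 0.095485) / 0.342624 = 0.783141
d₂ = d₁ − σ√T = 0.783141 − 0.342624 = 0.440517
e^{−rT} = 0.963879
N(−d₁) = 0.216772,  N(−d₂) = 0.329781
V = K·e^{−rT}·N(−d₂) − S·N(−d₁) = 49.784701 − 40.356489 = 9.428212 (equal to the quote); since ∂V/∂σ > 0 for all σ, the implied volatility is unique

sigma = 0.3617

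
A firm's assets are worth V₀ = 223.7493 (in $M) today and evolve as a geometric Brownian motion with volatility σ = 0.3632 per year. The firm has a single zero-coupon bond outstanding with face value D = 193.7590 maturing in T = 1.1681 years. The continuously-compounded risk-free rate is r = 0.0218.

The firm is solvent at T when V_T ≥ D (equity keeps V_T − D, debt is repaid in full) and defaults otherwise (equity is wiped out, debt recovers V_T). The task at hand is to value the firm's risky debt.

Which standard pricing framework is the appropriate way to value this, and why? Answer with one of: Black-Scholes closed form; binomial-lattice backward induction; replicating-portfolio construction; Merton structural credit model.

Key observation: a levered firm with one bullet debt due at 1.1681 years is the canonical structural-credit setup: equity is a call on the firm's assets struck at the face value.

framework: Merton structural credit model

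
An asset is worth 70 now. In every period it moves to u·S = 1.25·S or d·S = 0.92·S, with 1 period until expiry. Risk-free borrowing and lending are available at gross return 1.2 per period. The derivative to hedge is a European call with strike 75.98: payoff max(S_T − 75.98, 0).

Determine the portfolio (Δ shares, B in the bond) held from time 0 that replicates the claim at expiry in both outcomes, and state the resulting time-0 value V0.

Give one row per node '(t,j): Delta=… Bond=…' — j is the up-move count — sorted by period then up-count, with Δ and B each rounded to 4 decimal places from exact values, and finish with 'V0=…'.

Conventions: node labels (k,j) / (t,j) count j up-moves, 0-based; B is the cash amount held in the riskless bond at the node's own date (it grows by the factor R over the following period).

The replicating-portfolio and risk-neutral prices coincide; use p* = (1.2−0.92)/(1.25−0.92) = 0.8485 for the latter.
Payoffs at expiry: V(1,0)=0.0000, V(1,1)=11.5200
Node (0,0) S=70.0000: V=(p*·11.5200+(1−p*)·0.0000)/1.2=8.1455; Δ=(11.5200−0.0000)/(87.5000−64.4000)=0.4987; B=V−Δ·S=-26.7636
Verification: the root portfolio costs Δ(0,0)·S0 + B(0,0) = 8.1455, matching V0.

(0,0): Delta=0.4987 Bond=-26.7636
V0=8.1455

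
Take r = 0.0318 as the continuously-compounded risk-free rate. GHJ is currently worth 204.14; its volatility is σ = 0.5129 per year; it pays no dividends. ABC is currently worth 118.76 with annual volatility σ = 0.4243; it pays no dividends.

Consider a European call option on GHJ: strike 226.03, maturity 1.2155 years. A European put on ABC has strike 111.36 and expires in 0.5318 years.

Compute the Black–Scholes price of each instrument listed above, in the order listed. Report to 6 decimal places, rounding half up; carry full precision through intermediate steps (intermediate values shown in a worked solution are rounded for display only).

price(GHJ call K=226.03) = 40.553410
price(ABC put K=111.36) = 9.874922

[GHJ call K=226.03]
σ√T = 0.5129·√1.2155 = 0.565471
d₁ = (ln(S/K) + (r+σ²/2)T) / (σ√T) = (ln(204.14/226.03) + (0.0318+0.5129²/2)·1.2155) / 0.565471 = (-0.101862 + 0.198532) / 0.565471 = 0.170955
d₂ = d₁ − σ√T = 0.170955 − 0.565471 = -0.394516
e^{−rT} = 0.962085
N(d₁) = 0.567870,  N(d₂) = 0.346600
price = S·N(d₁) − K·e^{−rT}·N(d₂) = 115.925033 − 75.371623 = 40.553410
[ABC put K=111.36]
σ√T = 0.4243·√0.5318 = 0.309419
d₁ = (ln(S/K) + (r+σ²/2)T) / (σ√T) = (ln(118.76/111.36) + (0.0318+0.4243²/2)·0.5318) / 0.309419 = (0.064336 + 0.064781) / 0.309419 = 0.417291
d₂ = d₁ − σ√T = 0.417291 − 0.309419 = 0.107872
e^{−rT} = 0.983231
N(−d₁) = 0.338233,  N(−d₂) = 0.457049
price = K·e^{−rT}·N(−d₂) − S·N(−d₁) = 50.043451 − 40.168530 = 9.874922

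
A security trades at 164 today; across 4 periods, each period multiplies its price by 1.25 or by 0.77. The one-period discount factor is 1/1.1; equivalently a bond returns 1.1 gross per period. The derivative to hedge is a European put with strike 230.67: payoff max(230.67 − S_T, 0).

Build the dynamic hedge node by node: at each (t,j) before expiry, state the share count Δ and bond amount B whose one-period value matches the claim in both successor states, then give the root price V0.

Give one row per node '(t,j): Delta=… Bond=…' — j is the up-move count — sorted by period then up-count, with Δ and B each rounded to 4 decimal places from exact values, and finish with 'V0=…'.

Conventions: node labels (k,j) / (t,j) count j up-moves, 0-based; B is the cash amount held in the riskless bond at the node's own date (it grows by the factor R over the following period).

Risk-neutral probability p* = (R−d)/(u−d) = (1.1−0.77)/(1.25−0.77) = 0.6875.
Terminal payoffs: V(4,0)=173.0190, V(4,1)=137.0807, V(4,2)=78.7394, V(4,3)=0.0000, V(4,4)=0.0000
Node (3,0) S=74.8714: V=(p*·137.0807+(1−p*)·173.0190)/1.1=134.8286; Δ=(137.0807−173.0190)/(93.5893−57.6510)=-1.0000; B=V−Δ·S=209.7000
Node (3,1) S=121.5445: V=(p*·78.7394+(1−p*)·137.0807)/1.1=88.1555; Δ=(78.7394−137.0807)/(151.9306−93.5893)=-1.0000; B=V−Δ·S=209.7000
Node (3,2) S=197.3125: V=(p*·0.0000+(1−p*)·78.7394)/1.1=22.3691; Δ=(0.0000−78.7394)/(246.6406−151.9306)=-0.8314; B=V−Δ·S=186.4095
Node (3,3) S=320.3125: V=(p*·0.0000+(1−p*)·0.0000)/1.1=0.0000; Δ=(0.0000−0.0000)/(400.3906−246.6406)=0.0000; B=V−Δ·S=0.0000
Node (2,0) S=97.2356: V=(p*·88.1555+(1−p*)·134.8286)/1.1=93.4008; Δ=(88.1555−134.8286)/(121.5445−74.8714)=-1.0000; B=V−Δ·S=190.6364
Node (2,1) S=157.8500: V=(p*·22.3691+(1−p*)·88.1555)/1.1=39.0249; Δ=(22.3691−88.1555)/(197.3125−121.5445)=-0.8683; B=V−Δ·S=176.0798
Node (2,2) S=256.2500: V=(p*·0.0000+(1−p*)·22.3691)/1.1=6.3549; Δ=(0.0000−22.3691)/(320.3125−197.3125)=-0.1819; B=V−Δ·S=52.9572
Node (1,0) S=126.2800: V=(p*·39.0249+(1−p*)·93.4008)/1.1=50.9249; Δ=(39.0249−93.4008)/(157.8500−97.2356)=-0.8971; B=V−Δ·S=164.2079
Node (1,1) S=205.0000: V=(p*·6.3549+(1−p*)·39.0249)/1.1=15.0584; Δ=(6.3549−39.0249)/(256.2500−157.8500)=-0.3320; B=V−Δ·S=83.1210
Node (0,0) S=164.0000: V=(p*·15.0584+(1−p*)·50.9249)/1.1=23.8788; Δ=(15.0584−50.9249)/(205.0000−126.2800)=-0.4556; B=V−Δ·S=98.6006
Verification: the root portfolio costs Δ(0,0)·S0 + B(0,0) = 23.8788, matching V0.

(0,0): Delta=-0.4556 Bond=98.6006
(1,0): Delta=-0.8971 Bond=164.2079
(1,1): Delta=-0.3320 Bond=83.1210
(2,0): Delta=-1.0000 Bond=190.6364
(2,1): Delta=-0.8683 Bond=176.0798
(2,2): Delta=-0.1819 Bond=52.9572
(3,0): Delta=-1.0000 Bond=209.7000
(3,1): Delta=-1.0000 Bond=209.7000
(3,2): Delta=-0.8314 Bond=186.4095
(3,3): Delta=0.0000 Bond=0.0000
V0=23.8788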